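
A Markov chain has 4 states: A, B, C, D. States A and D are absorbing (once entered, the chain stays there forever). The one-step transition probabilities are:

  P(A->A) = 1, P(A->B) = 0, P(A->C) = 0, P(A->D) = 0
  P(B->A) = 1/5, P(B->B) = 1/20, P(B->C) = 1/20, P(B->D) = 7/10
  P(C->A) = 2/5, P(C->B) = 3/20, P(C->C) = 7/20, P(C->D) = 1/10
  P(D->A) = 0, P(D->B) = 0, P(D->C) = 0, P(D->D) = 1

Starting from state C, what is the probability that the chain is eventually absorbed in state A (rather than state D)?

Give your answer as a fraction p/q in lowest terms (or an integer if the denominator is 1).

Let a_i = P(absorbed in A | start in state i).
Boundary conditions: a_A = 1, a_D = 0.
For each transient state i, a_i = sum_j P(i->j) * a_j:
  a_B = 1/5*a_A + 1/20*a_B + 1/20*a_C + 7/10*a_D
  a_C = 2/5*a_A + 3/20*a_B + 7/20*a_C + 1/10*a_D

Substituting a_A = 1 and a_D = 0, rearrange to (I - Q) a = r where r[i] = P(i -> A):
  [19/20, -1/20] . (a_B, a_C) = 1/5
  [-3/20, 13/20] . (a_B, a_C) = 2/5

Solving yields:
  a_B = 15/61
  a_C = 41/61

Starting state is C, so the absorption probability is a_C = 41/61.

Answer: 41/61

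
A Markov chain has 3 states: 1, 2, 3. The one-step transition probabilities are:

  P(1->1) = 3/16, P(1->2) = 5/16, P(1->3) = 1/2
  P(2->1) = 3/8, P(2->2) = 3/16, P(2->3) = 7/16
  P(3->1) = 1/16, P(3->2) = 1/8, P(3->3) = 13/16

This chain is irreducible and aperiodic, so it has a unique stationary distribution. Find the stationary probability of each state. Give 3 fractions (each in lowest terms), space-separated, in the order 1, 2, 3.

The stationary distribution satisfies pi = pi * P, i.e.:
  pi_1 = 3/16*pi_1 + 3/8*pi_2 + 1/16*pi_3
  pi_2 = 5/16*pi_1 + 3/16*pi_2 + 1/8*pi_3
  pi_3 = 1/2*pi_1 + 7/16*pi_2 + 13/16*pi_3
with normalization: pi_1 + pi_2 + pi_3 = 1.

Using the first 2 balance equations plus normalization, the linear system A*pi = b is:
  [-13/16, 3/8, 1/16] . pi = 0
  [5/16, -13/16, 1/8] . pi = 0
  [1, 1, 1] . pi = 1

Solving yields:
  pi_1 = 5/39
  pi_2 = 31/195
  pi_3 = 139/195

Verification (pi * P):
  5/39*3/16 + 31/195*3/8 + 139/195*1/16 = 5/39 = pi_1  (ok)
  5/39*5/16 + 31/195*3/16 + 139/195*1/8 = 31/195 = pi_2  (ok)
  5/39*1/2 + 31/195*7/16 + 139/195*13/16 = 139/195 = pi_3  (ok)

Answer: 5/39 31/195 139/195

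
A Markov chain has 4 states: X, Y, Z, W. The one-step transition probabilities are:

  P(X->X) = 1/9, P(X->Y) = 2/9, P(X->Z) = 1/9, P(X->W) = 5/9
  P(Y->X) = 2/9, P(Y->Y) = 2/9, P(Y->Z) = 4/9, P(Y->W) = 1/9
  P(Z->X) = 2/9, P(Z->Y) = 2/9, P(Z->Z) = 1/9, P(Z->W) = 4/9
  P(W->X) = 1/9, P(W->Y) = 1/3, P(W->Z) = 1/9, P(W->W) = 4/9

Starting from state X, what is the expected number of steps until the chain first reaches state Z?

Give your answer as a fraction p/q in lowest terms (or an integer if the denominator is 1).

Answer: 846/169

Derivation:
Let h_i = expected steps to first reach Z from state i.
Boundary: h_Z = 0.
First-step equations for the other states:
  h_X = 1 + 1/9*h_X + 2/9*h_Y + 1/9*h_Z + 5/9*h_W
  h_Y = 1 + 2/9*h_X + 2/9*h_Y + 4/9*h_Z + 1/9*h_W
  h_W = 1 + 1/9*h_X + 1/3*h_Y + 1/9*h_Z + 4/9*h_W

Substituting h_Z = 0 and rearranging gives the linear system (I - Q) h = 1:
  [8/9, -2/9, -5/9] . (h_X, h_Y, h_W) = 1
  [-2/9, 7/9, -1/9] . (h_X, h_Y, h_W) = 1
  [-1/9, -1/3, 5/9] . (h_X, h_Y, h_W) = 1

Solving yields:
  h_X = 846/169
  h_Y = 576/169
  h_W = 63/13

Starting state is X, so the expected hitting time is h_X = 846/169.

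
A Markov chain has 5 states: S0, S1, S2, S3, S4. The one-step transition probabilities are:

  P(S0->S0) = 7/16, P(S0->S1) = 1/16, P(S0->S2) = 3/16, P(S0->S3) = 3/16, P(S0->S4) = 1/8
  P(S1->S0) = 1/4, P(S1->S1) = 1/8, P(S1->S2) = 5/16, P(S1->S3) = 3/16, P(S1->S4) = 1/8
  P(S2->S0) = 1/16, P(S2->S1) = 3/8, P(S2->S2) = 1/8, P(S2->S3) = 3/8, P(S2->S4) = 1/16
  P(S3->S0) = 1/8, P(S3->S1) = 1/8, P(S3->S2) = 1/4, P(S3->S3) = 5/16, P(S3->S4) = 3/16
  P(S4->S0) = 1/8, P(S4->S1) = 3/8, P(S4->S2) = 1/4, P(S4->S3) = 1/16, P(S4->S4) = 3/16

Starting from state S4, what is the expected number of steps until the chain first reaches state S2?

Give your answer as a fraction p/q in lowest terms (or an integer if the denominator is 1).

Answer: 11456/2859

Derivation:
Let h_i = expected steps to first reach S2 from state i.
Boundary: h_S2 = 0.
First-step equations for the other states:
  h_S0 = 1 + 7/16*h_S0 + 1/16*h_S1 + 3/16*h_S2 + 3/16*h_S3 + 1/8*h_S4
  h_S1 = 1 + 1/4*h_S0 + 1/8*h_S1 + 5/16*h_S2 + 3/16*h_S3 + 1/8*h_S4
  h_S3 = 1 + 1/8*h_S0 + 1/8*h_S1 + 1/4*h_S2 + 5/16*h_S3 + 3/16*h_S4
  h_S4 = 1 + 1/8*h_S0 + 3/8*h_S1 + 1/4*h_S2 + 1/16*h_S3 + 3/16*h_S4

Substituting h_S2 = 0 and rearranging gives the linear system (I - Q) h = 1:
  [9/16, -1/16, -3/16, -1/8] . (h_S0, h_S1, h_S3, h_S4) = 1
  [-1/4, 7/8, -3/16, -1/8] . (h_S0, h_S1, h_S3, h_S4) = 1
  [-1/8, -1/8, 11/16, -3/16] . (h_S0, h_S1, h_S3, h_S4) = 1
  [-1/8, -3/8, -1/16, 13/16] . (h_S0, h_S1, h_S3, h_S4) = 1

Solving yields:
  h_S0 = 4240/953
  h_S1 = 11024/2859
  h_S3 = 11600/2859
  h_S4 = 11456/2859

Starting state is S4, so the expected hitting time is h_S4 = 11456/2859.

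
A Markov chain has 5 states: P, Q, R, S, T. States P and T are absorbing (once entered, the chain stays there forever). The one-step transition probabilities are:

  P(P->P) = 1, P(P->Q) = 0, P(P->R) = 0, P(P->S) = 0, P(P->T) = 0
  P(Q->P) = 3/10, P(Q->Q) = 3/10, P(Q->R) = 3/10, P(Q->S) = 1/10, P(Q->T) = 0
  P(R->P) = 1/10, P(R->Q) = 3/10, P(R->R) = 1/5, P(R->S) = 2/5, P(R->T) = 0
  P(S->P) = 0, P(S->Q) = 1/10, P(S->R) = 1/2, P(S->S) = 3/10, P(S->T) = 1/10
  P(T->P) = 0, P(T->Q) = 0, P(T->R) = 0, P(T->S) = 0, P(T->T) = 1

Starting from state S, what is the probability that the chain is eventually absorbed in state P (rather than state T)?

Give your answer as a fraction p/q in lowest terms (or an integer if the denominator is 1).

Answer: 107/154

Derivation:
Let a_i = P(absorbed in P | start in state i).
Boundary conditions: a_P = 1, a_T = 0.
For each transient state i, a_i = sum_j P(i->j) * a_j:
  a_Q = 3/10*a_P + 3/10*a_Q + 3/10*a_R + 1/10*a_S + 0*a_T
  a_R = 1/10*a_P + 3/10*a_Q + 1/5*a_R + 2/5*a_S + 0*a_T
  a_S = 0*a_P + 1/10*a_Q + 1/2*a_R + 3/10*a_S + 1/10*a_T

Substituting a_P = 1 and a_T = 0, rearrange to (I - Q) a = r where r[i] = P(i -> P):
  [7/10, -3/10, -1/10] . (a_Q, a_R, a_S) = 3/10
  [-3/10, 4/5, -2/5] . (a_Q, a_R, a_S) = 1/10
  [-1/10, -1/2, 7/10] . (a_Q, a_R, a_S) = 0

Solving yields:
  a_Q = 67/77
  a_R = 123/154
  a_S = 107/154

Starting state is S, so the absorption probability is a_S = 107/154.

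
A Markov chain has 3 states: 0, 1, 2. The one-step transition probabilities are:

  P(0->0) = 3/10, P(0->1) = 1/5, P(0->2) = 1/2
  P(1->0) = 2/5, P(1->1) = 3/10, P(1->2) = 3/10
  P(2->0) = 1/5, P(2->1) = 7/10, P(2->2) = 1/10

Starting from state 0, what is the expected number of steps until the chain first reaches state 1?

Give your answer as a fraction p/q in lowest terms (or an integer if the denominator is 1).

Let h_i = expected steps to first reach 1 from state i.
Boundary: h_1 = 0.
First-step equations for the other states:
  h_0 = 1 + 3/10*h_0 + 1/5*h_1 + 1/2*h_2
  h_2 = 1 + 1/5*h_0 + 7/10*h_1 + 1/10*h_2

Substituting h_1 = 0 and rearranging gives the linear system (I - Q) h = 1:
  [7/10, -1/2] . (h_0, h_2) = 1
  [-1/5, 9/10] . (h_0, h_2) = 1

Solving yields:
  h_0 = 140/53
  h_2 = 90/53

Starting state is 0, so the expected hitting time is h_0 = 140/53.

Answer: 140/53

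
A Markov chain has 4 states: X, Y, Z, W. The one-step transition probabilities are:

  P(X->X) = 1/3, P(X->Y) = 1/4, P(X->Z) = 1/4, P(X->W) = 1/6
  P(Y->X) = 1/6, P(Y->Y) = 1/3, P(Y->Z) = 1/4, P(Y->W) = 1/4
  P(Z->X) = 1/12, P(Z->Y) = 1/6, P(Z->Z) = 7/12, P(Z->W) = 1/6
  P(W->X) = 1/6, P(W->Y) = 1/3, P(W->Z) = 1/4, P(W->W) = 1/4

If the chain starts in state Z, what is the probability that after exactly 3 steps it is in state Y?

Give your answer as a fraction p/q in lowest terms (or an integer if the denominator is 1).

Answer: 143/576

Derivation:
Computing P^3 by repeated multiplication:
P^1 =
  X: [1/3, 1/4, 1/4, 1/6]
  Y: [1/6, 1/3, 1/4, 1/4]
  Z: [1/12, 1/6, 7/12, 1/6]
  W: [1/6, 1/3, 1/4, 1/4]
P^2 =
  X: [29/144, 19/72, 1/3, 29/144]
  Y: [25/144, 5/18, 1/3, 31/144]
  Z: [19/144, 11/48, 4/9, 7/36]
  W: [25/144, 5/18, 1/3, 31/144]
P^3 =
  X: [149/864, 451/1728, 13/36, 355/1728]
  Y: [145/864, 455/1728, 13/36, 359/1728]
  Z: [131/864, 143/576, 43/108, 349/1728]
  W: [145/864, 455/1728, 13/36, 359/1728]

(P^3)[Z -> Y] = 143/576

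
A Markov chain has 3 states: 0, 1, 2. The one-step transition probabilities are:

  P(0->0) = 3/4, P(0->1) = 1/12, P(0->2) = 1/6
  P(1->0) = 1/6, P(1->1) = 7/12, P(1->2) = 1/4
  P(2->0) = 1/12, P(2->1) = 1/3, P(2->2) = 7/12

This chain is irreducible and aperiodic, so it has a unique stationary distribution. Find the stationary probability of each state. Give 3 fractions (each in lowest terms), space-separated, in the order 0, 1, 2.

The stationary distribution satisfies pi = pi * P, i.e.:
  pi_0 = 3/4*pi_0 + 1/6*pi_1 + 1/12*pi_2
  pi_1 = 1/12*pi_0 + 7/12*pi_1 + 1/3*pi_2
  pi_2 = 1/6*pi_0 + 1/4*pi_1 + 7/12*pi_2
with normalization: pi_0 + pi_1 + pi_2 = 1.

Using the first 2 balance equations plus normalization, the linear system A*pi = b is:
  [-1/4, 1/6, 1/12] . pi = 0
  [1/12, -5/12, 1/3] . pi = 0
  [1, 1, 1] . pi = 1

Solving yields:
  pi_0 = 1/3
  pi_1 = 1/3
  pi_2 = 1/3

Verification (pi * P):
  1/3*3/4 + 1/3*1/6 + 1/3*1/12 = 1/3 = pi_0  (ok)
  1/3*1/12 + 1/3*7/12 + 1/3*1/3 = 1/3 = pi_1  (ok)
  1/3*1/6 + 1/3*1/4 + 1/3*7/12 = 1/3 = pi_2  (ok)

Answer: 1/3 1/3 1/3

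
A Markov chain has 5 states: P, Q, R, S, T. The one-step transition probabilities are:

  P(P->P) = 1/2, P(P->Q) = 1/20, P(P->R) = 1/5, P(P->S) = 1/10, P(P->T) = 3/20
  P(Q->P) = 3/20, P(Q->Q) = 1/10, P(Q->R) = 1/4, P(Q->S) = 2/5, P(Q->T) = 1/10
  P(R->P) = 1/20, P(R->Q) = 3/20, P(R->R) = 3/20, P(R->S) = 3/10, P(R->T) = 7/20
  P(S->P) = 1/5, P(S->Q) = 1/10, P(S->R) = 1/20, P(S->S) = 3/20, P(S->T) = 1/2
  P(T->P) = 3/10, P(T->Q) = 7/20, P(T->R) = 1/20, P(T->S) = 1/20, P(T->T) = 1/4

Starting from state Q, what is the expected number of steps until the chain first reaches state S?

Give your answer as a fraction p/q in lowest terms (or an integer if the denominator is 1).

Answer: 10058/2445

Derivation:
Let h_i = expected steps to first reach S from state i.
Boundary: h_S = 0.
First-step equations for the other states:
  h_P = 1 + 1/2*h_P + 1/20*h_Q + 1/5*h_R + 1/10*h_S + 3/20*h_T
  h_Q = 1 + 3/20*h_P + 1/10*h_Q + 1/4*h_R + 2/5*h_S + 1/10*h_T
  h_R = 1 + 1/20*h_P + 3/20*h_Q + 3/20*h_R + 3/10*h_S + 7/20*h_T
  h_T = 1 + 3/10*h_P + 7/20*h_Q + 1/20*h_R + 1/20*h_S + 1/4*h_T

Substituting h_S = 0 and rearranging gives the linear system (I - Q) h = 1:
  [1/2, -1/20, -1/5, -3/20] . (h_P, h_Q, h_R, h_T) = 1
  [-3/20, 9/10, -1/4, -1/10] . (h_P, h_Q, h_R, h_T) = 1
  [-1/20, -3/20, 17/20, -7/20] . (h_P, h_Q, h_R, h_T) = 1
  [-3/10, -7/20, -1/20, 3/4] . (h_P, h_Q, h_R, h_T) = 1

Solving yields:
  h_P = 996/163
  h_Q = 10058/2445
  h_R = 11584/2445
  h_T = 14702/2445

Starting state is Q, so the expected hitting time is h_Q = 10058/2445.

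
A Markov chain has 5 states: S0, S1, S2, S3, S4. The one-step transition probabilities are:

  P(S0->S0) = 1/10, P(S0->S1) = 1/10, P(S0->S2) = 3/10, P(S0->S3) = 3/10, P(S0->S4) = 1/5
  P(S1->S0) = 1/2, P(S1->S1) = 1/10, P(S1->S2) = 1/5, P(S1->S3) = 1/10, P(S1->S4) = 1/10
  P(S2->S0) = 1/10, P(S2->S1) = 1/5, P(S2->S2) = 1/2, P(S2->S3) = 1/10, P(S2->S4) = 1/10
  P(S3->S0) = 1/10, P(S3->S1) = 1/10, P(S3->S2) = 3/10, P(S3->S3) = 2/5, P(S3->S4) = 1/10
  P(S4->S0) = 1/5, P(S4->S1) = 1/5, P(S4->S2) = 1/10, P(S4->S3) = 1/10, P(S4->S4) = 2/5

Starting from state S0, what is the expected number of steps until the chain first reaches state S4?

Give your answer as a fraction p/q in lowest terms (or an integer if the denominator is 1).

Let h_i = expected steps to first reach S4 from state i.
Boundary: h_S4 = 0.
First-step equations for the other states:
  h_S0 = 1 + 1/10*h_S0 + 1/10*h_S1 + 3/10*h_S2 + 3/10*h_S3 + 1/5*h_S4
  h_S1 = 1 + 1/2*h_S0 + 1/10*h_S1 + 1/5*h_S2 + 1/10*h_S3 + 1/10*h_S4
  h_S2 = 1 + 1/10*h_S0 + 1/5*h_S1 + 1/2*h_S2 + 1/10*h_S3 + 1/10*h_S4
  h_S3 = 1 + 1/10*h_S0 + 1/10*h_S1 + 3/10*h_S2 + 2/5*h_S3 + 1/10*h_S4

Substituting h_S4 = 0 and rearranging gives the linear system (I - Q) h = 1:
  [9/10, -1/10, -3/10, -3/10] . (h_S0, h_S1, h_S2, h_S3) = 1
  [-1/2, 9/10, -1/5, -1/10] . (h_S0, h_S1, h_S2, h_S3) = 1
  [-1/10, -1/5, 1/2, -1/10] . (h_S0, h_S1, h_S2, h_S3) = 1
  [-1/10, -1/10, -3/10, 3/5] . (h_S0, h_S1, h_S2, h_S3) = 1

Solving yields:
  h_S0 = 1458/187
  h_S1 = 1556/187
  h_S2 = 1612/187
  h_S3 = 1620/187

Starting state is S0, so the expected hitting time is h_S0 = 1458/187.

Answer: 1458/187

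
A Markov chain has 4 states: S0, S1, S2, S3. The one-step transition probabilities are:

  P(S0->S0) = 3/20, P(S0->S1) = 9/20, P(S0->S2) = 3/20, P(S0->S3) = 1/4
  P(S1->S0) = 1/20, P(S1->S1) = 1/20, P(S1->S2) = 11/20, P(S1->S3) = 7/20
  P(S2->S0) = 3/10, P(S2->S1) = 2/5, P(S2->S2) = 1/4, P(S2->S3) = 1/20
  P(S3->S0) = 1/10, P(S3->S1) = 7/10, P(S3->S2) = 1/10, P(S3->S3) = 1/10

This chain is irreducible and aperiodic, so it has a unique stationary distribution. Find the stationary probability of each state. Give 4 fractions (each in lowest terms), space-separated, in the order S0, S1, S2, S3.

Answer: 886/5821 2008/5821 1800/5821 1127/5821

Derivation:
The stationary distribution satisfies pi = pi * P, i.e.:
  pi_S0 = 3/20*pi_S0 + 1/20*pi_S1 + 3/10*pi_S2 + 1/10*pi_S3
  pi_S1 = 9/20*pi_S0 + 1/20*pi_S1 + 2/5*pi_S2 + 7/10*pi_S3
  pi_S2 = 3/20*pi_S0 + 11/20*pi_S1 + 1/4*pi_S2 + 1/10*pi_S3
  pi_S3 = 1/4*pi_S0 + 7/20*pi_S1 + 1/20*pi_S2 + 1/10*pi_S3
with normalization: pi_S0 + pi_S1 + pi_S2 + pi_S3 = 1.

Using the first 3 balance equations plus normalization, the linear system A*pi = b is:
  [-17/20, 1/20, 3/10, 1/10] . pi = 0
  [9/20, -19/20, 2/5, 7/10] . pi = 0
  [3/20, 11/20, -3/4, 1/10] . pi = 0
  [1, 1, 1, 1] . pi = 1

Solving yields:
  pi_S0 = 886/5821
  pi_S1 = 2008/5821
  pi_S2 = 1800/5821
  pi_S3 = 1127/5821

Verification (pi * P):
  886/5821*3/20 + 2008/5821*1/20 + 1800/5821*3/10 + 1127/5821*1/10 = 886/5821 = pi_S0  (ok)
  886/5821*9/20 + 2008/5821*1/20 + 1800/5821*2/5 + 1127/5821*7/10 = 2008/5821 = pi_S1  (ok)
  886/5821*3/20 + 2008/5821*11/20 + 1800/5821*1/4 + 1127/5821*1/10 = 1800/5821 = pi_S2  (ok)
  886/5821*1/4 + 2008/5821*7/20 + 1800/5821*1/20 + 1127/5821*1/10 = 1127/5821 = pi_S3  (ok)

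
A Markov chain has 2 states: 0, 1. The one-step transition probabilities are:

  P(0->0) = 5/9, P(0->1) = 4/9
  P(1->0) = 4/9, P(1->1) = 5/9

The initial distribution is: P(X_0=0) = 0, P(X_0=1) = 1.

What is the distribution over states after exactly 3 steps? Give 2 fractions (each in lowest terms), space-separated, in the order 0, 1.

Propagating the distribution step by step (d_{t+1} = d_t * P):
d_0 = (0=0, 1=1)
  d_1[0] = 0*5/9 + 1*4/9 = 4/9
  d_1[1] = 0*4/9 + 1*5/9 = 5/9
d_1 = (0=4/9, 1=5/9)
  d_2[0] = 4/9*5/9 + 5/9*4/9 = 40/81
  d_2[1] = 4/9*4/9 + 5/9*5/9 = 41/81
d_2 = (0=40/81, 1=41/81)
  d_3[0] = 40/81*5/9 + 41/81*4/9 = 364/729
  d_3[1] = 40/81*4/9 + 41/81*5/9 = 365/729
d_3 = (0=364/729, 1=365/729)

Answer: 364/729 365/729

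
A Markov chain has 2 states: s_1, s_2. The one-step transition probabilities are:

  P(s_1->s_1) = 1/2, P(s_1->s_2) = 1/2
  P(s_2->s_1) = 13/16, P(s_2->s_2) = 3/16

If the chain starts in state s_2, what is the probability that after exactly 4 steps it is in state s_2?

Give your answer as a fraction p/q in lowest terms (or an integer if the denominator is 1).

Answer: 25353/65536

Derivation:
Computing P^4 by repeated multiplication:
P^1 =
  s_1: [1/2, 1/2]
  s_2: [13/16, 3/16]
P^2 =
  s_1: [21/32, 11/32]
  s_2: [143/256, 113/256]
P^3 =
  s_1: [311/512, 201/512]
  s_2: [2613/4096, 1483/4096]
P^4 =
  s_1: [5101/8192, 3091/8192]
  s_2: [40183/65536, 25353/65536]

(P^4)[s_2 -> s_2] = 25353/65536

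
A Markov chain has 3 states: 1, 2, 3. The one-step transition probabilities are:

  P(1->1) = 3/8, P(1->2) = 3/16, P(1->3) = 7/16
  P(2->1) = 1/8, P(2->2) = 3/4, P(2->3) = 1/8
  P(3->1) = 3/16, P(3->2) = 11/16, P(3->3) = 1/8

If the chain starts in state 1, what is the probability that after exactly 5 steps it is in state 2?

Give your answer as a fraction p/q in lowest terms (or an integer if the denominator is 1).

Computing P^5 by repeated multiplication:
P^1 =
  1: [3/8, 3/16, 7/16]
  2: [1/8, 3/4, 1/8]
  3: [3/16, 11/16, 1/8]
P^2 =
  1: [63/256, 131/256, 31/128]
  2: [21/128, 43/64, 21/128]
  3: [23/128, 163/256, 47/256]
P^3 =
  1: [413/2048, 2443/4096, 827/4096]
  2: [361/2048, 663/1024, 361/2048]
  3: [743/4096, 2611/4096, 371/2048]
P^4 =
  1: [12323/65536, 40891/65536, 6161/32768]
  2: [5901/32768, 10483/16384, 5901/32768]
  3: [5953/32768, 41723/65536, 11907/65536]
P^5 =
  1: [96343/524288, 663203/1048576, 192687/1048576]
  2: [95041/524288, 167103/262144, 95041/524288]
  3: [190603/1048576, 667371/1048576, 95301/524288]

(P^5)[1 -> 2] = 663203/1048576

Answer: 663203/1048576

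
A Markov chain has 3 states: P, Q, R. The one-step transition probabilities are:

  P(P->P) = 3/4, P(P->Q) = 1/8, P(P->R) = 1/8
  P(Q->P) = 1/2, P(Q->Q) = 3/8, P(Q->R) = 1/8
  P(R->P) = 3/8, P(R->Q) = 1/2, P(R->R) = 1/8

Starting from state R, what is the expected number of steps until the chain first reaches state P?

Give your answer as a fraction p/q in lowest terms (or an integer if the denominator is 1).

Let h_i = expected steps to first reach P from state i.
Boundary: h_P = 0.
First-step equations for the other states:
  h_Q = 1 + 1/2*h_P + 3/8*h_Q + 1/8*h_R
  h_R = 1 + 3/8*h_P + 1/2*h_Q + 1/8*h_R

Substituting h_P = 0 and rearranging gives the linear system (I - Q) h = 1:
  [5/8, -1/8] . (h_Q, h_R) = 1
  [-1/2, 7/8] . (h_Q, h_R) = 1

Solving yields:
  h_Q = 64/31
  h_R = 72/31

Starting state is R, so the expected hitting time is h_R = 72/31.

Answer: 72/31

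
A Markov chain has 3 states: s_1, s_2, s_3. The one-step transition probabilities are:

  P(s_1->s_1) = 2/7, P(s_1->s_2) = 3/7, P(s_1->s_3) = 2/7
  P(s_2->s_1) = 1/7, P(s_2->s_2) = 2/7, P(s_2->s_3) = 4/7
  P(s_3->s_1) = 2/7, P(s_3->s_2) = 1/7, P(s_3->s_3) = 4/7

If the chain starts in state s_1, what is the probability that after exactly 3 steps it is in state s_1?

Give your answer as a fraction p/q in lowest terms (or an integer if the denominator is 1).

Computing P^3 by repeated multiplication:
P^1 =
  s_1: [2/7, 3/7, 2/7]
  s_2: [1/7, 2/7, 4/7]
  s_3: [2/7, 1/7, 4/7]
P^2 =
  s_1: [11/49, 2/7, 24/49]
  s_2: [12/49, 11/49, 26/49]
  s_3: [13/49, 12/49, 24/49]
P^3 =
  s_1: [12/49, 85/343, 174/343]
  s_2: [87/343, 12/49, 172/343]
  s_3: [86/343, 87/343, 170/343]

(P^3)[s_1 -> s_1] = 12/49

Answer: 12/49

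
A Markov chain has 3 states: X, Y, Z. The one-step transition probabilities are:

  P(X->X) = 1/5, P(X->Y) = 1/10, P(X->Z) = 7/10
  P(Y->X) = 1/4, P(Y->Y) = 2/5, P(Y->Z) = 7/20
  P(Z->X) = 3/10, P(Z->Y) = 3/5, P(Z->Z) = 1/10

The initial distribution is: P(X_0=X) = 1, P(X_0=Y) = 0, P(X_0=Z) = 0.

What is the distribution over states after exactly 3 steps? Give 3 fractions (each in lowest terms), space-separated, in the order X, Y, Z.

Answer: 497/2000 733/2000 77/200

Derivation:
Propagating the distribution step by step (d_{t+1} = d_t * P):
d_0 = (X=1, Y=0, Z=0)
  d_1[X] = 1*1/5 + 0*1/4 + 0*3/10 = 1/5
  d_1[Y] = 1*1/10 + 0*2/5 + 0*3/5 = 1/10
  d_1[Z] = 1*7/10 + 0*7/20 + 0*1/10 = 7/10
d_1 = (X=1/5, Y=1/10, Z=7/10)
  d_2[X] = 1/5*1/5 + 1/10*1/4 + 7/10*3/10 = 11/40
  d_2[Y] = 1/5*1/10 + 1/10*2/5 + 7/10*3/5 = 12/25
  d_2[Z] = 1/5*7/10 + 1/10*7/20 + 7/10*1/10 = 49/200
d_2 = (X=11/40, Y=12/25, Z=49/200)
  d_3[X] = 11/40*1/5 + 12/25*1/4 + 49/200*3/10 = 497/2000
  d_3[Y] = 11/40*1/10 + 12/25*2/5 + 49/200*3/5 = 733/2000
  d_3[Z] = 11/40*7/10 + 12/25*7/20 + 49/200*1/10 = 77/200
d_3 = (X=497/2000, Y=733/2000, Z=77/200)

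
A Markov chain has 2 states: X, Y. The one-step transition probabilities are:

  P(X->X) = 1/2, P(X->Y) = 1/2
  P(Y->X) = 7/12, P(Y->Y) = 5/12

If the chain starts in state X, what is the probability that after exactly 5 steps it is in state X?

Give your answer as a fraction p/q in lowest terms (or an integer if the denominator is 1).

Answer: 22331/41472

Derivation:
Computing P^5 by repeated multiplication:
P^1 =
  X: [1/2, 1/2]
  Y: [7/12, 5/12]
P^2 =
  X: [13/24, 11/24]
  Y: [77/144, 67/144]
P^3 =
  X: [155/288, 133/288]
  Y: [931/1728, 797/1728]
P^4 =
  X: [1861/3456, 1595/3456]
  Y: [11165/20736, 9571/20736]
P^5 =
  X: [22331/41472, 19141/41472]
  Y: [133987/248832, 114845/248832]

(P^5)[X -> X] = 22331/41472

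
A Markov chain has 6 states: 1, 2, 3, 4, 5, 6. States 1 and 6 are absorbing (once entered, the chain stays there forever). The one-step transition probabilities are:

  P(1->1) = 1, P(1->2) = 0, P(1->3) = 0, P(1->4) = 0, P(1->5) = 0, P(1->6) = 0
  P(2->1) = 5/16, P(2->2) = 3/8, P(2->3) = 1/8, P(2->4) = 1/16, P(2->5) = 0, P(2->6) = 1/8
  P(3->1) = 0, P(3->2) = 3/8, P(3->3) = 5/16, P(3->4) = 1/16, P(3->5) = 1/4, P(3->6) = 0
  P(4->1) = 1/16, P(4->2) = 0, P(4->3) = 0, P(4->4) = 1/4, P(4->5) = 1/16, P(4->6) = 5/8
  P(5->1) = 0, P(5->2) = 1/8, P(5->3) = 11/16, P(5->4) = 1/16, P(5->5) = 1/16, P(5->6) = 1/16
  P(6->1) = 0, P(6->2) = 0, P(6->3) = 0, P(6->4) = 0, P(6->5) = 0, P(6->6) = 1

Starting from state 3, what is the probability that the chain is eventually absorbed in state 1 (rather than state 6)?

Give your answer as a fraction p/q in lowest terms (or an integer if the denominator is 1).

Let a_i = P(absorbed in 1 | start in state i).
Boundary conditions: a_1 = 1, a_6 = 0.
For each transient state i, a_i = sum_j P(i->j) * a_j:
  a_2 = 5/16*a_1 + 3/8*a_2 + 1/8*a_3 + 1/16*a_4 + 0*a_5 + 1/8*a_6
  a_3 = 0*a_1 + 3/8*a_2 + 5/16*a_3 + 1/16*a_4 + 1/4*a_5 + 0*a_6
  a_4 = 1/16*a_1 + 0*a_2 + 0*a_3 + 1/4*a_4 + 1/16*a_5 + 5/8*a_6
  a_5 = 0*a_1 + 1/8*a_2 + 11/16*a_3 + 1/16*a_4 + 1/16*a_5 + 1/16*a_6

Substituting a_1 = 1 and a_6 = 0, rearrange to (I - Q) a = r where r[i] = P(i -> 1):
  [5/8, -1/8, -1/16, 0] . (a_2, a_3, a_4, a_5) = 5/16
  [-3/8, 11/16, -1/16, -1/4] . (a_2, a_3, a_4, a_5) = 0
  [0, 0, 3/4, -1/16] . (a_2, a_3, a_4, a_5) = 1/16
  [-1/8, -11/16, -1/16, 15/16] . (a_2, a_3, a_4, a_5) = 0

Solving yields:
  a_2 = 7309/11868
  a_3 = 1537/2967
  a_4 = 727/5934
  a_5 = 465/989

Starting state is 3, so the absorption probability is a_3 = 1537/2967.

Answer: 1537/2967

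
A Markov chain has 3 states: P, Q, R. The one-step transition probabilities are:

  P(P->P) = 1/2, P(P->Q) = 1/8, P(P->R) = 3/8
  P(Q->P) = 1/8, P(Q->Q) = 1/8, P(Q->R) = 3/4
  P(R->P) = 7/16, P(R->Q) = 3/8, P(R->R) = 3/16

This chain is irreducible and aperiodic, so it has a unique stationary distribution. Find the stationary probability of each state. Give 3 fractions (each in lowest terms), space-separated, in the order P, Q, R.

The stationary distribution satisfies pi = pi * P, i.e.:
  pi_P = 1/2*pi_P + 1/8*pi_Q + 7/16*pi_R
  pi_Q = 1/8*pi_P + 1/8*pi_Q + 3/8*pi_R
  pi_R = 3/8*pi_P + 3/4*pi_Q + 3/16*pi_R
with normalization: pi_P + pi_Q + pi_R = 1.

Using the first 2 balance equations plus normalization, the linear system A*pi = b is:
  [-1/2, 1/8, 7/16] . pi = 0
  [1/8, -7/8, 3/8] . pi = 0
  [1, 1, 1] . pi = 1

Solving yields:
  pi_P = 11/28
  pi_Q = 31/140
  pi_R = 27/70

Verification (pi * P):
  11/28*1/2 + 31/140*1/8 + 27/70*7/16 = 11/28 = pi_P  (ok)
  11/28*1/8 + 31/140*1/8 + 27/70*3/8 = 31/140 = pi_Q  (ok)
  11/28*3/8 + 31/140*3/4 + 27/70*3/16 = 27/70 = pi_R  (ok)

Answer: 11/28 31/140 27/70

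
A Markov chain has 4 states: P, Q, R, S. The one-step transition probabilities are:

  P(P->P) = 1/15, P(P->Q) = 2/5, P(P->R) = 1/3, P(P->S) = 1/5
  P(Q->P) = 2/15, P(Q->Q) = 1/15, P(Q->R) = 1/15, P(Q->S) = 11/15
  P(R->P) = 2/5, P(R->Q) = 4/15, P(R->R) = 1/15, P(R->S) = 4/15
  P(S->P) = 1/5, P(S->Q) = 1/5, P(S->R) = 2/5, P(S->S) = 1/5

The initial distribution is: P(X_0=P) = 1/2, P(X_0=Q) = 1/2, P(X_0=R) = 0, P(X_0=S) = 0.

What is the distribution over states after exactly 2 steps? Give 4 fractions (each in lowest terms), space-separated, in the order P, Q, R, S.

Answer: 19/90 91/450 56/225 76/225

Derivation:
Propagating the distribution step by step (d_{t+1} = d_t * P):
d_0 = (P=1/2, Q=1/2, R=0, S=0)
  d_1[P] = 1/2*1/15 + 1/2*2/15 + 0*2/5 + 0*1/5 = 1/10
  d_1[Q] = 1/2*2/5 + 1/2*1/15 + 0*4/15 + 0*1/5 = 7/30
  d_1[R] = 1/2*1/3 + 1/2*1/15 + 0*1/15 + 0*2/5 = 1/5
  d_1[S] = 1/2*1/5 + 1/2*11/15 + 0*4/15 + 0*1/5 = 7/15
d_1 = (P=1/10, Q=7/30, R=1/5, S=7/15)
  d_2[P] = 1/10*1/15 + 7/30*2/15 + 1/5*2/5 + 7/15*1/5 = 19/90
  d_2[Q] = 1/10*2/5 + 7/30*1/15 + 1/5*4/15 + 7/15*1/5 = 91/450
  d_2[R] = 1/10*1/3 + 7/30*1/15 + 1/5*1/15 + 7/15*2/5 = 56/225
  d_2[S] = 1/10*1/5 + 7/30*11/15 + 1/5*4/15 + 7/15*1/5 = 76/225
d_2 = (P=19/90, Q=91/450, R=56/225, S=76/225)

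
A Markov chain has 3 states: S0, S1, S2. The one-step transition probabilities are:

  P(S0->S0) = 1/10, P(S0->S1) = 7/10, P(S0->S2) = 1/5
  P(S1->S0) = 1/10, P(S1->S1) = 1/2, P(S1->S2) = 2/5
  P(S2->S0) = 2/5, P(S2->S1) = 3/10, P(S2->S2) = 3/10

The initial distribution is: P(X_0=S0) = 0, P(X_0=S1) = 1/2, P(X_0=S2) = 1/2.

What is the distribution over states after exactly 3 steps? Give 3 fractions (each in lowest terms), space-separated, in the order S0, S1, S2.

Propagating the distribution step by step (d_{t+1} = d_t * P):
d_0 = (S0=0, S1=1/2, S2=1/2)
  d_1[S0] = 0*1/10 + 1/2*1/10 + 1/2*2/5 = 1/4
  d_1[S1] = 0*7/10 + 1/2*1/2 + 1/2*3/10 = 2/5
  d_1[S2] = 0*1/5 + 1/2*2/5 + 1/2*3/10 = 7/20
d_1 = (S0=1/4, S1=2/5, S2=7/20)
  d_2[S0] = 1/4*1/10 + 2/5*1/10 + 7/20*2/5 = 41/200
  d_2[S1] = 1/4*7/10 + 2/5*1/2 + 7/20*3/10 = 12/25
  d_2[S2] = 1/4*1/5 + 2/5*2/5 + 7/20*3/10 = 63/200
d_2 = (S0=41/200, S1=12/25, S2=63/200)
  d_3[S0] = 41/200*1/10 + 12/25*1/10 + 63/200*2/5 = 389/2000
  d_3[S1] = 41/200*7/10 + 12/25*1/2 + 63/200*3/10 = 239/500
  d_3[S2] = 41/200*1/5 + 12/25*2/5 + 63/200*3/10 = 131/400
d_3 = (S0=389/2000, S1=239/500, S2=131/400)

Answer: 389/2000 239/500 131/400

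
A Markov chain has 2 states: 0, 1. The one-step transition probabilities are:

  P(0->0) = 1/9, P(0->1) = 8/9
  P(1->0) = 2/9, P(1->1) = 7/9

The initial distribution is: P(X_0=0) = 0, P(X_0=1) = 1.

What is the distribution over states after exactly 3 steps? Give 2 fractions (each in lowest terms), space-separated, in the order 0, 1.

Propagating the distribution step by step (d_{t+1} = d_t * P):
d_0 = (0=0, 1=1)
  d_1[0] = 0*1/9 + 1*2/9 = 2/9
  d_1[1] = 0*8/9 + 1*7/9 = 7/9
d_1 = (0=2/9, 1=7/9)
  d_2[0] = 2/9*1/9 + 7/9*2/9 = 16/81
  d_2[1] = 2/9*8/9 + 7/9*7/9 = 65/81
d_2 = (0=16/81, 1=65/81)
  d_3[0] = 16/81*1/9 + 65/81*2/9 = 146/729
  d_3[1] = 16/81*8/9 + 65/81*7/9 = 583/729
d_3 = (0=146/729, 1=583/729)

Answer: 146/729 583/729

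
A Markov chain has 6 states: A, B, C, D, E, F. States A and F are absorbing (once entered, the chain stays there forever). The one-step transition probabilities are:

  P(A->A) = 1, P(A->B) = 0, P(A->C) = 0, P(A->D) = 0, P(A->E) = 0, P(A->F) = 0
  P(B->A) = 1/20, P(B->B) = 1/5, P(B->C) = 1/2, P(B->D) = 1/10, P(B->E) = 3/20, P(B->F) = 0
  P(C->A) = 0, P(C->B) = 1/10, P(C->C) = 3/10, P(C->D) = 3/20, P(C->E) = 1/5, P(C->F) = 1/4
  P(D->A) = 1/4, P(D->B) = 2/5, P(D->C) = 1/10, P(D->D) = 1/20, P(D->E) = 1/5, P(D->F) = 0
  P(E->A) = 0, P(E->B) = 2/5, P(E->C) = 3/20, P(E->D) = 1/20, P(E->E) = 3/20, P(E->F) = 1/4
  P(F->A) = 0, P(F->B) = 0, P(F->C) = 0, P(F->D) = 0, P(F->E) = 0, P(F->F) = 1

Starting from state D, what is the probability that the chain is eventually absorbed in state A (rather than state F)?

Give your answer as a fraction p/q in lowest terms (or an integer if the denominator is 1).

Answer: 7711/17841

Derivation:
Let a_i = P(absorbed in A | start in state i).
Boundary conditions: a_A = 1, a_F = 0.
For each transient state i, a_i = sum_j P(i->j) * a_j:
  a_B = 1/20*a_A + 1/5*a_B + 1/2*a_C + 1/10*a_D + 3/20*a_E + 0*a_F
  a_C = 0*a_A + 1/10*a_B + 3/10*a_C + 3/20*a_D + 1/5*a_E + 1/4*a_F
  a_D = 1/4*a_A + 2/5*a_B + 1/10*a_C + 1/20*a_D + 1/5*a_E + 0*a_F
  a_E = 0*a_A + 2/5*a_B + 3/20*a_C + 1/20*a_D + 3/20*a_E + 1/4*a_F

Substituting a_A = 1 and a_F = 0, rearrange to (I - Q) a = r where r[i] = P(i -> A):
  [4/5, -1/2, -1/10, -3/20] . (a_B, a_C, a_D, a_E) = 1/20
  [-1/10, 7/10, -3/20, -1/5] . (a_B, a_C, a_D, a_E) = 0
  [-2/5, -1/10, 19/20, -1/5] . (a_B, a_C, a_D, a_E) = 1/4
  [-2/5, -3/20, -1/20, 17/20] . (a_B, a_C, a_D, a_E) = 0

Solving yields:
  a_B = 3149/11894
  a_C = 3256/17841
  a_D = 7711/17841
  a_E = 3251/17841

Starting state is D, so the absorption probability is a_D = 7711/17841.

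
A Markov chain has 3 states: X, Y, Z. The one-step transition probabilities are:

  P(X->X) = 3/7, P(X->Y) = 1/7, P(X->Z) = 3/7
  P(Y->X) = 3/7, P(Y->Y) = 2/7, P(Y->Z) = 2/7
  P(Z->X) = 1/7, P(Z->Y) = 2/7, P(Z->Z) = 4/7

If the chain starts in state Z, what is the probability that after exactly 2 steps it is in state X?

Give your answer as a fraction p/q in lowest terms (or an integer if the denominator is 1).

Computing P^2 by repeated multiplication:
P^1 =
  X: [3/7, 1/7, 3/7]
  Y: [3/7, 2/7, 2/7]
  Z: [1/7, 2/7, 4/7]
P^2 =
  X: [15/49, 11/49, 23/49]
  Y: [17/49, 11/49, 3/7]
  Z: [13/49, 13/49, 23/49]

(P^2)[Z -> X] = 13/49

Answer: 13/49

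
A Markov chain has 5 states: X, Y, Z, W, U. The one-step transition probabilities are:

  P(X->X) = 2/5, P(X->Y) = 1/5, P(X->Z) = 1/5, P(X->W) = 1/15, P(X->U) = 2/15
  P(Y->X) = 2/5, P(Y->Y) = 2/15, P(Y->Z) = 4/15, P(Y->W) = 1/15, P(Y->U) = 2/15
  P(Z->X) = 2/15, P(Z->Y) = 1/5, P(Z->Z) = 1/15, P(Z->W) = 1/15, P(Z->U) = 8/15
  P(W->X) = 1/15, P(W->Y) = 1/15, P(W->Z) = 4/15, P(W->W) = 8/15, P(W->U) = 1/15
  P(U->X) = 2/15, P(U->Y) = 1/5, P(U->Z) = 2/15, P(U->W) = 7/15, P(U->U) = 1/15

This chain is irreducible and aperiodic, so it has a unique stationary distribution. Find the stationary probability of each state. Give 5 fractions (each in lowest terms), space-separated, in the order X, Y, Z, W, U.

Answer: 1969/9178 2845/18356 3493/18356 2387/9178 1653/9178

Derivation:
The stationary distribution satisfies pi = pi * P, i.e.:
  pi_X = 2/5*pi_X + 2/5*pi_Y + 2/15*pi_Z + 1/15*pi_W + 2/15*pi_U
  pi_Y = 1/5*pi_X + 2/15*pi_Y + 1/5*pi_Z + 1/15*pi_W + 1/5*pi_U
  pi_Z = 1/5*pi_X + 4/15*pi_Y + 1/15*pi_Z + 4/15*pi_W + 2/15*pi_U
  pi_W = 1/15*pi_X + 1/15*pi_Y + 1/15*pi_Z + 8/15*pi_W + 7/15*pi_U
  pi_U = 2/15*pi_X + 2/15*pi_Y + 8/15*pi_Z + 1/15*pi_W + 1/15*pi_U
with normalization: pi_X + pi_Y + pi_Z + pi_W + pi_U = 1.

Using the first 4 balance equations plus normalization, the linear system A*pi = b is:
  [-3/5, 2/5, 2/15, 1/15, 2/15] . pi = 0
  [1/5, -13/15, 1/5, 1/15, 1/5] . pi = 0
  [1/5, 4/15, -14/15, 4/15, 2/15] . pi = 0
  [1/15, 1/15, 1/15, -7/15, 7/15] . pi = 0
  [1, 1, 1, 1, 1] . pi = 1

Solving yields:
  pi_X = 1969/9178
  pi_Y = 2845/18356
  pi_Z = 3493/18356
  pi_W = 2387/9178
  pi_U = 1653/9178

Verification (pi * P):
  1969/9178*2/5 + 2845/18356*2/5 + 3493/18356*2/15 + 2387/9178*1/15 + 1653/9178*2/15 = 1969/9178 = pi_X  (ok)
  1969/9178*1/5 + 2845/18356*2/15 + 3493/18356*1/5 + 2387/9178*1/15 + 1653/9178*1/5 = 2845/18356 = pi_Y  (ok)
  1969/9178*1/5 + 2845/18356*4/15 + 3493/18356*1/15 + 2387/9178*4/15 + 1653/9178*2/15 = 3493/18356 = pi_Z  (ok)
  1969/9178*1/15 + 2845/18356*1/15 + 3493/18356*1/15 + 2387/9178*8/15 + 1653/9178*7/15 = 2387/9178 = pi_W  (ok)
  1969/9178*2/15 + 2845/18356*2/15 + 3493/18356*8/15 + 2387/9178*1/15 + 1653/9178*1/15 = 1653/9178 = pi_U  (ok)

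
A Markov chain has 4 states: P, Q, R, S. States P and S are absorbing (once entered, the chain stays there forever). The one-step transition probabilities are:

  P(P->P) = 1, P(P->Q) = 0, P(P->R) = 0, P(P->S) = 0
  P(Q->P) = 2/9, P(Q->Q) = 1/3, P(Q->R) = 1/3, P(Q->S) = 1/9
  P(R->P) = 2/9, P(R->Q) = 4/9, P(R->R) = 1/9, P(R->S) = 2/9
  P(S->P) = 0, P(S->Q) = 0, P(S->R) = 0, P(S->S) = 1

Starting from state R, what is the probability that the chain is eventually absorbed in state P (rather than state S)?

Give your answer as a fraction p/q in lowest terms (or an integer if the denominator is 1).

Answer: 5/9

Derivation:
Let a_i = P(absorbed in P | start in state i).
Boundary conditions: a_P = 1, a_S = 0.
For each transient state i, a_i = sum_j P(i->j) * a_j:
  a_Q = 2/9*a_P + 1/3*a_Q + 1/3*a_R + 1/9*a_S
  a_R = 2/9*a_P + 4/9*a_Q + 1/9*a_R + 2/9*a_S

Substituting a_P = 1 and a_S = 0, rearrange to (I - Q) a = r where r[i] = P(i -> P):
  [2/3, -1/3] . (a_Q, a_R) = 2/9
  [-4/9, 8/9] . (a_Q, a_R) = 2/9

Solving yields:
  a_Q = 11/18
  a_R = 5/9

Starting state is R, so the absorption probability is a_R = 5/9.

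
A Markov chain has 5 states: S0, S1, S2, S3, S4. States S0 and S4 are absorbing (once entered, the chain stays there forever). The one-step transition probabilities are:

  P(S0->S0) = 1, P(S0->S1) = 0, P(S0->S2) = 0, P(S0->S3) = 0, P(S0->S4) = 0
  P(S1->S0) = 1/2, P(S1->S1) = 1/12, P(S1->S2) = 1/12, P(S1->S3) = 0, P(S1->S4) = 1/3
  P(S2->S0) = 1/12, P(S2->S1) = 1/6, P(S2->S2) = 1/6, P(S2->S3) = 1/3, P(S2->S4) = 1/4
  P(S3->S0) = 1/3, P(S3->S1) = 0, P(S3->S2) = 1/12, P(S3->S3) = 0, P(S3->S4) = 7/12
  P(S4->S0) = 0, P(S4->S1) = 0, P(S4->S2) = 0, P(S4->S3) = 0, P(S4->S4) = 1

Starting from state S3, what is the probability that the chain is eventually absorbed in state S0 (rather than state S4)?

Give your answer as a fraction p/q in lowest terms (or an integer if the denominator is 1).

Let a_i = P(absorbed in S0 | start in state i).
Boundary conditions: a_S0 = 1, a_S4 = 0.
For each transient state i, a_i = sum_j P(i->j) * a_j:
  a_S1 = 1/2*a_S0 + 1/12*a_S1 + 1/12*a_S2 + 0*a_S3 + 1/3*a_S4
  a_S2 = 1/12*a_S0 + 1/6*a_S1 + 1/6*a_S2 + 1/3*a_S3 + 1/4*a_S4
  a_S3 = 1/3*a_S0 + 0*a_S1 + 1/12*a_S2 + 0*a_S3 + 7/12*a_S4

Substituting a_S0 = 1 and a_S4 = 0, rearrange to (I - Q) a = r where r[i] = P(i -> S0):
  [11/12, -1/12, 0] . (a_S1, a_S2, a_S3) = 1/2
  [-1/6, 5/6, -1/3] . (a_S1, a_S2, a_S3) = 1/12
  [0, -1/12, 1] . (a_S1, a_S2, a_S3) = 1/3

Solving yields:
  a_S1 = 181/313
  a_S2 = 113/313
  a_S3 = 455/1252

Starting state is S3, so the absorption probability is a_S3 = 455/1252.

Answer: 455/1252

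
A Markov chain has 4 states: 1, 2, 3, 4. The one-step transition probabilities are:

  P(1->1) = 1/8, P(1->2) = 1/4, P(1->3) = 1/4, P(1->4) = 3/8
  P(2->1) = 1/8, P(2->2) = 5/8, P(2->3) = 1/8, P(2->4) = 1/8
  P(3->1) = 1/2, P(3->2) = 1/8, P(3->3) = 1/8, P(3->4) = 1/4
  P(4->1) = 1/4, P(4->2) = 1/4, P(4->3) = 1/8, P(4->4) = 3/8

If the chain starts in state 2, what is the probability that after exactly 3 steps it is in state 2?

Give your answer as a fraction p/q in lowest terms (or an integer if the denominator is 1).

Answer: 209/512

Derivation:
Computing P^3 by repeated multiplication:
P^1 =
  1: [1/8, 1/4, 1/4, 3/8]
  2: [1/8, 5/8, 1/8, 1/8]
  3: [1/2, 1/8, 1/8, 1/4]
  4: [1/4, 1/4, 1/8, 3/8]
P^2 =
  1: [17/64, 5/16, 9/64, 9/32]
  2: [3/16, 15/32, 9/64, 13/64]
  3: [13/64, 9/32, 3/16, 21/64]
  4: [7/32, 21/64, 5/32, 19/64]
P^3 =
  1: [109/512, 179/512, 81/512, 143/512]
  2: [13/64, 209/512, 19/128, 123/512]
  3: [121/512, 85/256, 77/512, 9/32]
  4: [113/512, 181/512, 39/256, 35/128]

(P^3)[2 -> 2] = 209/512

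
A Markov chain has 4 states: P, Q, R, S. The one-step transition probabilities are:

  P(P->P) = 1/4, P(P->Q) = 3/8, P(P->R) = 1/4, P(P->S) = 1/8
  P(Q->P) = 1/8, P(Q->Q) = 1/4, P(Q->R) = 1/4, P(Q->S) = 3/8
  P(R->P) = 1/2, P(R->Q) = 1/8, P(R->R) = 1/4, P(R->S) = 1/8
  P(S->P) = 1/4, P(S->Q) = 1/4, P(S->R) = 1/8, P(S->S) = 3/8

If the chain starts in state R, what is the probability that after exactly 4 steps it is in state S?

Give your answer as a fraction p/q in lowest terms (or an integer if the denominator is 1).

Computing P^4 by repeated multiplication:
P^1 =
  P: [1/4, 3/8, 1/4, 1/8]
  Q: [1/8, 1/4, 1/4, 3/8]
  R: [1/2, 1/8, 1/4, 1/8]
  S: [1/4, 1/4, 1/8, 3/8]
P^2 =
  P: [17/64, 1/4, 15/64, 1/4]
  Q: [9/32, 15/64, 13/64, 9/32]
  R: [19/64, 9/32, 15/64, 3/16]
  S: [1/4, 17/64, 13/64, 9/32]
P^3 =
  P: [71/256, 65/256, 7/32, 1/4]
  Q: [139/512, 133/512, 55/256, 65/256]
  R: [35/128, 33/128, 29/128, 31/128]
  S: [137/512, 131/512, 55/256, 67/256]
P^4 =
  P: [559/2048, 527/2048, 7/32, 257/1024]
  Q: [1111/4096, 1053/4096, 447/2048, 519/2048]
  R: [281/1024, 131/512, 225/1024, 1/4]
  S: [1113/4096, 1051/4096, 445/2048, 521/2048]

(P^4)[R -> S] = 1/4

Answer: 1/4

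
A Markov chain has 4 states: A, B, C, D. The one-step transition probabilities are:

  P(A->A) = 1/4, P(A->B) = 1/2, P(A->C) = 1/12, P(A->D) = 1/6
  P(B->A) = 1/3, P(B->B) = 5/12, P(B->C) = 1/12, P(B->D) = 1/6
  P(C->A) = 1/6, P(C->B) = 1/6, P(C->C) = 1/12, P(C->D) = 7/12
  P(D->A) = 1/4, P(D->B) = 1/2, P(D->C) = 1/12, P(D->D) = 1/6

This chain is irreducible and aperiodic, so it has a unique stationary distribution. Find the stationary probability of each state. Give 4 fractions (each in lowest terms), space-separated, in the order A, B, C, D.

Answer: 523/1872 17/39 1/12 29/144

Derivation:
The stationary distribution satisfies pi = pi * P, i.e.:
  pi_A = 1/4*pi_A + 1/3*pi_B + 1/6*pi_C + 1/4*pi_D
  pi_B = 1/2*pi_A + 5/12*pi_B + 1/6*pi_C + 1/2*pi_D
  pi_C = 1/12*pi_A + 1/12*pi_B + 1/12*pi_C + 1/12*pi_D
  pi_D = 1/6*pi_A + 1/6*pi_B + 7/12*pi_C + 1/6*pi_D
with normalization: pi_A + pi_B + pi_C + pi_D = 1.

Using the first 3 balance equations plus normalization, the linear system A*pi = b is:
  [-3/4, 1/3, 1/6, 1/4] . pi = 0
  [1/2, -7/12, 1/6, 1/2] . pi = 0
  [1/12, 1/12, -11/12, 1/12] . pi = 0
  [1, 1, 1, 1] . pi = 1

Solving yields:
  pi_A = 523/1872
  pi_B = 17/39
  pi_C = 1/12
  pi_D = 29/144

Verification (pi * P):
  523/1872*1/4 + 17/39*1/3 + 1/12*1/6 + 29/144*1/4 = 523/1872 = pi_A  (ok)
  523/1872*1/2 + 17/39*5/12 + 1/12*1/6 + 29/144*1/2 = 17/39 = pi_B  (ok)
  523/1872*1/12 + 17/39*1/12 + 1/12*1/12 + 29/144*1/12 = 1/12 = pi_C  (ok)
  523/1872*1/6 + 17/39*1/6 + 1/12*7/12 + 29/144*1/6 = 29/144 = pi_D  (ok)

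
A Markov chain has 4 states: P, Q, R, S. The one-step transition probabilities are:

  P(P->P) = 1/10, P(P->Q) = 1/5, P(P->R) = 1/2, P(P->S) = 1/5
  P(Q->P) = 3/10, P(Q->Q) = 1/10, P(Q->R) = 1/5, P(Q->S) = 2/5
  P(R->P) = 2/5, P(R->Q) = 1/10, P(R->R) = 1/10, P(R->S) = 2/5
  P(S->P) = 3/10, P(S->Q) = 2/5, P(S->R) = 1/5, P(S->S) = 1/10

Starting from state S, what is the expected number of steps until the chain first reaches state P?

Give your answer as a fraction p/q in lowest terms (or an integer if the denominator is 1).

Let h_i = expected steps to first reach P from state i.
Boundary: h_P = 0.
First-step equations for the other states:
  h_Q = 1 + 3/10*h_P + 1/10*h_Q + 1/5*h_R + 2/5*h_S
  h_R = 1 + 2/5*h_P + 1/10*h_Q + 1/10*h_R + 2/5*h_S
  h_S = 1 + 3/10*h_P + 2/5*h_Q + 1/5*h_R + 1/10*h_S

Substituting h_P = 0 and rearranging gives the linear system (I - Q) h = 1:
  [9/10, -1/5, -2/5] . (h_Q, h_R, h_S) = 1
  [-1/10, 9/10, -2/5] . (h_Q, h_R, h_S) = 1
  [-2/5, -1/5, 9/10] . (h_Q, h_R, h_S) = 1

Solving yields:
  h_Q = 22/7
  h_R = 20/7
  h_S = 22/7

Starting state is S, so the expected hitting time is h_S = 22/7.

Answer: 22/7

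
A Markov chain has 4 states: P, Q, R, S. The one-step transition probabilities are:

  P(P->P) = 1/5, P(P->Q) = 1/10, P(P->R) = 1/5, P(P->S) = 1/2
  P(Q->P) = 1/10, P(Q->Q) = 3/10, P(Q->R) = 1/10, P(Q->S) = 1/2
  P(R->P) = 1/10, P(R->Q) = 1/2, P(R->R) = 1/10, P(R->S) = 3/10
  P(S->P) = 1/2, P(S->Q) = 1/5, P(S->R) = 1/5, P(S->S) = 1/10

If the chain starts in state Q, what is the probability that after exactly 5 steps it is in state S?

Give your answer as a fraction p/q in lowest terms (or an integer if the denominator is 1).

Answer: 3377/10000

Derivation:
Computing P^5 by repeated multiplication:
P^1 =
  P: [1/5, 1/10, 1/5, 1/2]
  Q: [1/10, 3/10, 1/10, 1/2]
  R: [1/10, 1/2, 1/10, 3/10]
  S: [1/2, 1/5, 1/5, 1/10]
P^2 =
  P: [8/25, 1/4, 17/100, 13/50]
  Q: [31/100, 1/4, 4/25, 7/25]
  R: [23/100, 27/100, 7/50, 9/25]
  S: [19/100, 23/100, 4/25, 21/50]
P^3 =
  P: [59/250, 61/250, 79/500, 181/500]
  Q: [243/1000, 121/500, 159/1000, 89/250]
  R: [267/1000, 123/500, 159/1000, 41/125]
  S: [287/1000, 63/250, 161/1000, 3/10]
P^4 =
  P: [671/2500, 1241/5000, 799/5000, 809/2500]
  Q: [2667/10000, 619/2500, 1599/10000, 1629/5000]
  R: [2579/10000, 307/1250, 319/2000, 337/1000]
  S: [2487/10000, 153/625, 1587/10000, 1739/5000]
P^5 =
  P: [6407/25000, 1537/6250, 199/1250, 1693/5000]
  Q: [25699/100000, 12303/50000, 637/4000, 3377/10000]
  R: [26059/100000, 12331/50000, 15949/100000, 3333/10000]
  S: [26399/100000, 12361/50000, 3193/20000, 16457/50000]

(P^5)[Q -> S] = 3377/10000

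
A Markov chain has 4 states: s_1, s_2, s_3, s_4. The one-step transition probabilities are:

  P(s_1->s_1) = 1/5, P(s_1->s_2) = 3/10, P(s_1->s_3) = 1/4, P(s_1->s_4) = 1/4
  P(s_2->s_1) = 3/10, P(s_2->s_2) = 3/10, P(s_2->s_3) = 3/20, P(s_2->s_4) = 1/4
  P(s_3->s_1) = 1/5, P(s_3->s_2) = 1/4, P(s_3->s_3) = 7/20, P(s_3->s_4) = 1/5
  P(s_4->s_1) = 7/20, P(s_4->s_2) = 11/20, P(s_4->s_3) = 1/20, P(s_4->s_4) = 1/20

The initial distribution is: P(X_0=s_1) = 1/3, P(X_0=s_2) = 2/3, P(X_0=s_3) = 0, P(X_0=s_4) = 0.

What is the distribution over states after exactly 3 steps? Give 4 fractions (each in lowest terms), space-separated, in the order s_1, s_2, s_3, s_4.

Answer: 1267/4800 8119/24000 293/1500 2429/12000

Derivation:
Propagating the distribution step by step (d_{t+1} = d_t * P):
d_0 = (s_1=1/3, s_2=2/3, s_3=0, s_4=0)
  d_1[s_1] = 1/3*1/5 + 2/3*3/10 + 0*1/5 + 0*7/20 = 4/15
  d_1[s_2] = 1/3*3/10 + 2/3*3/10 + 0*1/4 + 0*11/20 = 3/10
  d_1[s_3] = 1/3*1/4 + 2/3*3/20 + 0*7/20 + 0*1/20 = 11/60
  d_1[s_4] = 1/3*1/4 + 2/3*1/4 + 0*1/5 + 0*1/20 = 1/4
d_1 = (s_1=4/15, s_2=3/10, s_3=11/60, s_4=1/4)
  d_2[s_1] = 4/15*1/5 + 3/10*3/10 + 11/60*1/5 + 1/4*7/20 = 107/400
  d_2[s_2] = 4/15*3/10 + 3/10*3/10 + 11/60*1/4 + 1/4*11/20 = 53/150
  d_2[s_3] = 4/15*1/4 + 3/10*3/20 + 11/60*7/20 + 1/4*1/20 = 113/600
  d_2[s_4] = 4/15*1/4 + 3/10*1/4 + 11/60*1/5 + 1/4*1/20 = 229/1200
d_2 = (s_1=107/400, s_2=53/150, s_3=113/600, s_4=229/1200)
  d_3[s_1] = 107/400*1/5 + 53/150*3/10 + 113/600*1/5 + 229/1200*7/20 = 1267/4800
  d_3[s_2] = 107/400*3/10 + 53/150*3/10 + 113/600*1/4 + 229/1200*11/20 = 8119/24000
  d_3[s_3] = 107/400*1/4 + 53/150*3/20 + 113/600*7/20 + 229/1200*1/20 = 293/1500
  d_3[s_4] = 107/400*1/4 + 53/150*1/4 + 113/600*1/5 + 229/1200*1/20 = 2429/12000
d_3 = (s_1=1267/4800, s_2=8119/24000, s_3=293/1500, s_4=2429/12000)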